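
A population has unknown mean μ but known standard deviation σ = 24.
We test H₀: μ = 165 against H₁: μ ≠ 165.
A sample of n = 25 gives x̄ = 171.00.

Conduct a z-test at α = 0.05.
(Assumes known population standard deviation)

Answer: z = 1.2500, fail to reject H₀

Derivation:
Standard error: SE = σ/√n = 24/√25 = 4.8000
z-statistic: z = (x̄ - μ₀)/SE = (171.00 - 165)/4.8000 = 1.2500
Critical value: ±1.960
p-value = 0.2113
Decision: fail to reject H₀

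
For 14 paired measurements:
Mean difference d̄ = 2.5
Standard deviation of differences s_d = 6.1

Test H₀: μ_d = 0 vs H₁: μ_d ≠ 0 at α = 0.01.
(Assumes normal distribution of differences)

df = n - 1 = 13
SE = s_d/√n = 6.1/√14 = 1.6303
t = d̄/SE = 2.5/1.6303 = 1.5335
Critical value: t_{0.005,13} = ±3.012
p-value ≈ 0.1491
Decision: fail to reject H₀

Answer: t = 1.5335, fail to reject H₀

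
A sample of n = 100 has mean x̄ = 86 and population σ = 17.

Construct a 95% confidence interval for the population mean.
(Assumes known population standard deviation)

Answer: (82.6680, 89.3320)

Derivation:
Confidence level: 95%, α = 0.05
z_0.025 = 1.960
SE = σ/√n = 17/√100 = 1.7000
Margin of error = 1.960 × 1.7000 = 3.3320
CI: x̄ ± margin = 86 ± 3.3320
CI: (82.6680, 89.3320)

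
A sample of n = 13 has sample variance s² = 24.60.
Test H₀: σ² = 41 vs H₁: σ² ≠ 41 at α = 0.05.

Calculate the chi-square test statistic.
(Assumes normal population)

df = n - 1 = 12
χ² = (n-1)s²/σ₀² = 12×24.60/41 = 7.2000
Critical values: χ²_{0.975,12} = 4.404, χ²_{0.025,12} = 23.337
Rejection region: χ² < 4.404 or χ² > 23.337
Decision: fail to reject H₀

Answer: χ² = 7.2000, fail to reject H₀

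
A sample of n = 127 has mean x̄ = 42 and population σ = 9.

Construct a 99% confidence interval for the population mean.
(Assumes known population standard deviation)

Confidence level: 99%, α = 0.01
z_0.005 = 2.576
SE = σ/√n = 9/√127 = 0.7986
Margin of error = 2.576 × 0.7986 = 2.0572
CI: x̄ ± margin = 42 ± 2.0572
CI: (39.9428, 44.0572)

Answer: (39.9428, 44.0572)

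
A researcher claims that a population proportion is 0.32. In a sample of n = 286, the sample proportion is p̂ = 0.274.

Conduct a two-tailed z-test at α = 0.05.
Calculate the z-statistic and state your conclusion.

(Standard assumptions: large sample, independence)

Answer: z = -1.6677, fail to reject H₀

Derivation:
H₀: p = 0.32, H₁: p ≠ 0.32
Standard error: SE = √(p₀(1-p₀)/n) = √(0.32×0.68/286) = 0.027583
z-statistic: z = (p̂ - p₀)/SE = (0.274 - 0.32)/0.027583 = -1.6677
Critical value: z_0.025 = ±1.960
p-value = 0.0954
Decision: fail to reject H₀ at α = 0.05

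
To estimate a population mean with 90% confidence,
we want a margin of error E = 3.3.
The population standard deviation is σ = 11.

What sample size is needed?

z_0.05 = 1.645
n = (z×σ/E)² = (1.645×11/3.3)²
n = 30.0669
Round up: n = 31

Answer: n = 31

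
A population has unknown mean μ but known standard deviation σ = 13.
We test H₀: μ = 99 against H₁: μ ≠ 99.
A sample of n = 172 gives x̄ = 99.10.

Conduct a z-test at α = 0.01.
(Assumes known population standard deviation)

Standard error: SE = σ/√n = 13/√172 = 0.9912
z-statistic: z = (x̄ - μ₀)/SE = (99.10 - 99)/0.9912 = 0.1009
Critical value: ±2.576
p-value = 0.9196
Decision: fail to reject H₀

Answer: z = 0.1009, fail to reject H₀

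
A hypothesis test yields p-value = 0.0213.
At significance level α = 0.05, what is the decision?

Answer: reject H₀

Derivation:
Compare p-value to α:
0.0213 < 0.05
Decision: reject H₀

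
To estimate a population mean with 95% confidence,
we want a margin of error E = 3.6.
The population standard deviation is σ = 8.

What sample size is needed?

Answer: n = 19

Derivation:
z_0.025 = 1.960
n = (z×σ/E)² = (1.960×8/3.6)²
n = 18.9709
Round up: n = 19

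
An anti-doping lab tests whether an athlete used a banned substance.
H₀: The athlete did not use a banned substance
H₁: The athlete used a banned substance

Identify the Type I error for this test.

Answer: Falsely accusing a clean athlete of doping

Derivation:
A Type I error (probability α) occurs when we reject a true H₀.
A Type II error (probability β) occurs when we fail to reject a false H₀.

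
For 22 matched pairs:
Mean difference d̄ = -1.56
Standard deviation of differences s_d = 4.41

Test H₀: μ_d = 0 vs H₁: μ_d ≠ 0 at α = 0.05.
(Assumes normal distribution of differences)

df = n - 1 = 21
SE = s_d/√n = 4.41/√22 = 0.9402
t = d̄/SE = -1.56/0.9402 = -1.6592
Critical value: t_{0.025,21} = ±2.080
p-value ≈ 0.1119
Decision: fail to reject H₀

Answer: t = -1.6592, fail to reject H₀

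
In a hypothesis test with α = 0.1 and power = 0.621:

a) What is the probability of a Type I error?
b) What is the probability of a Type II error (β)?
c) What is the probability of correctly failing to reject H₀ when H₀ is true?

a) Type I error probability = α = 0.1
b) Power = P(reject H₀ | H₁ true) = 1 - β = 0.621, so Type II error probability = β = 1 - Power = 0.379
c) P(fail to reject H₀ | H₀ true) = 1 - α = 0.9

Answer: a) 0.1, b) 0.379, c) 0.9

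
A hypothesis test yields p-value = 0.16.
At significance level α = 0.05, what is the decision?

Answer: fail to reject H₀

Derivation:
Compare p-value to α:
0.16 ≥ 0.05
Decision: fail to reject H₀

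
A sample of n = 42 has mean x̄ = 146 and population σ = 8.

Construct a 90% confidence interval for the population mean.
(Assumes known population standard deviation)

Answer: (143.9694, 148.0306)

Derivation:
Confidence level: 90%, α = 0.1
z_0.05 = 1.645
SE = σ/√n = 8/√42 = 1.2344
Margin of error = 1.645 × 1.2344 = 2.0306
CI: x̄ ± margin = 146 ± 2.0306
CI: (143.9694, 148.0306)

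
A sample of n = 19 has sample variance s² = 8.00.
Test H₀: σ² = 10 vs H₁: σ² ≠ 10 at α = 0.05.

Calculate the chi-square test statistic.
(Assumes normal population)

df = n - 1 = 18
χ² = (n-1)s²/σ₀² = 18×8.00/10 = 14.4000
Critical values: χ²_{0.975,18} = 8.231, χ²_{0.025,18} = 31.526
Rejection region: χ² < 8.231 or χ² > 31.526
Decision: fail to reject H₀

Answer: χ² = 14.4000, fail to reject H₀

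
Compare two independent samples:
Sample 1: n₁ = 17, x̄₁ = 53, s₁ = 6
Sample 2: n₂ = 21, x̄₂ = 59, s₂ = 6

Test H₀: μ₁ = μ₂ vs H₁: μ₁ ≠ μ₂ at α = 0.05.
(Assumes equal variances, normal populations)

Answer: t = -3.0651, reject H₀

Derivation:
Pooled variance: s²_p = [16×6² + 20×6²]/(36) = 36.0000
s_p = 6.0000
SE = s_p×√(1/n₁ + 1/n₂) = 6.0000×√(1/17 + 1/21) = 1.9575
t = (x̄₁ - x̄₂)/SE = (53 - 59)/1.9575 = -3.0651
df = 36, t-critical = ±2.028
Decision: reject H₀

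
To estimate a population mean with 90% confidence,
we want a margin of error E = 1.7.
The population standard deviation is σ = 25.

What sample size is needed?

z_0.05 = 1.645
n = (z×σ/E)² = (1.645×25/1.7)²
n = 585.2130
Round up: n = 586

Answer: n = 586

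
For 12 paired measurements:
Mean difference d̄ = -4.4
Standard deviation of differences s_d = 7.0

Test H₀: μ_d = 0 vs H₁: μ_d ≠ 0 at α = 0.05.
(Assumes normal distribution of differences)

Answer: t = -2.1775, fail to reject H₀

Derivation:
df = n - 1 = 11
SE = s_d/√n = 7.0/√12 = 2.0207
t = d̄/SE = -4.4/2.0207 = -2.1775
Critical value: t_{0.025,11} = ±2.201
p-value ≈ 0.0521
Decision: fail to reject H₀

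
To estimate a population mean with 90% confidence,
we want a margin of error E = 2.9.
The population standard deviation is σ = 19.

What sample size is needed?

z_0.05 = 1.645
n = (z×σ/E)² = (1.645×19/2.9)²
n = 116.1564
Round up: n = 117

Answer: n = 117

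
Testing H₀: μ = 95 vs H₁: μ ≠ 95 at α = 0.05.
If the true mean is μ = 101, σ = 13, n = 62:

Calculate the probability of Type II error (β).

Answer: β ≈ 0.0471

Derivation:
SE = σ/√n = 13/√62 = 1.6510
Critical values: μ₀ ± z_0.025×SE = 95 ± 1.960×1.6510
Acceptance region: (91.7640, 98.2360)
Under H₁ (μ = 101): z_high = (98.2360 - 101)/1.6510 = -1.6741, z_low = (91.7640 - 101)/1.6510 = -5.5942
β = P(not reject | H₁) = Φ(-1.6741) - Φ(-5.5942) ≈ 0.0471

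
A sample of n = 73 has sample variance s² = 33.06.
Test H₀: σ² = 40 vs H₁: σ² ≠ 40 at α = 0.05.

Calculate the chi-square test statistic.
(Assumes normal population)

df = n - 1 = 72
χ² = (n-1)s²/σ₀² = 72×33.06/40 = 59.5080
Critical values: χ²_{0.975,72} = 50.428, χ²_{0.025,72} = 97.353
Rejection region: χ² < 50.428 or χ² > 97.353
Decision: fail to reject H₀

Answer: χ² = 59.5080, fail to reject H₀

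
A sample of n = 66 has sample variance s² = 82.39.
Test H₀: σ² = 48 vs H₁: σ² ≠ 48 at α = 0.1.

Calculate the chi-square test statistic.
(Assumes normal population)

df = n - 1 = 65
χ² = (n-1)s²/σ₀² = 65×82.39/48 = 111.5698
Critical values: χ²_{0.95,65} = 47.450, χ²_{0.05,65} = 84.821
Rejection region: χ² < 47.450 or χ² > 84.821
Decision: reject H₀

Answer: χ² = 111.5698, reject H₀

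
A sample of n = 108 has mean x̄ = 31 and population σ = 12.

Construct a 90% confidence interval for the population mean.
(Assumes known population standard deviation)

Confidence level: 90%, α = 0.1
z_0.05 = 1.645
SE = σ/√n = 12/√108 = 1.1547
Margin of error = 1.645 × 1.1547 = 1.8995
CI: x̄ ± margin = 31 ± 1.8995
CI: (29.1005, 32.8995)

Answer: (29.1005, 32.8995)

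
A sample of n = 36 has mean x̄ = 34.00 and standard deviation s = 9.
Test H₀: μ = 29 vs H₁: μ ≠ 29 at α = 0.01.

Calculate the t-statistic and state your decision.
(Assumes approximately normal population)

Answer: t = 3.3333, reject H₀

Derivation:
df = n - 1 = 35
SE = s/√n = 9/√36 = 1.5000
t = (x̄ - μ₀)/SE = (34.00 - 29)/1.5000 = 3.3333
Critical value: t_{0.005,35} = ±2.724
p-value ≈ 0.0020
Decision: reject H₀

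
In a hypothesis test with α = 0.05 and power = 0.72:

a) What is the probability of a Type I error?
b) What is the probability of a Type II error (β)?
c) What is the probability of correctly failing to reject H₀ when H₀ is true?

Answer: a) 0.05, b) 0.28, c) 0.95

Derivation:
a) Type I error probability = α = 0.05
b) Power = P(reject H₀ | H₁ true) = 1 - β = 0.72, so Type II error probability = β = 1 - Power = 0.28
c) P(fail to reject H₀ | H₀ true) = 1 - α = 0.95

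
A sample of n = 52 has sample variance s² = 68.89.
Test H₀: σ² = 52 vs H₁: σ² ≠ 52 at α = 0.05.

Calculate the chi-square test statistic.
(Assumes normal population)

df = n - 1 = 51
χ² = (n-1)s²/σ₀² = 51×68.89/52 = 67.5652
Critical values: χ²_{0.975,51} = 33.162, χ²_{0.025,51} = 72.616
Rejection region: χ² < 33.162 or χ² > 72.616
Decision: fail to reject H₀

Answer: χ² = 67.5652, fail to reject H₀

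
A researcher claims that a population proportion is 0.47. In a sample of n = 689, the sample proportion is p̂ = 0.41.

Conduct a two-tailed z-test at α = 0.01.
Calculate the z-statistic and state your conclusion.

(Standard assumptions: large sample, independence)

Answer: z = -3.1556, reject H₀

Derivation:
H₀: p = 0.47, H₁: p ≠ 0.47
Standard error: SE = √(p₀(1-p₀)/n) = √(0.47×0.53/689) = 0.019014
z-statistic: z = (p̂ - p₀)/SE = (0.41 - 0.47)/0.019014 = -3.1556
Critical value: z_0.005 = ±2.576
p-value = 0.0016
Decision: reject H₀ at α = 0.01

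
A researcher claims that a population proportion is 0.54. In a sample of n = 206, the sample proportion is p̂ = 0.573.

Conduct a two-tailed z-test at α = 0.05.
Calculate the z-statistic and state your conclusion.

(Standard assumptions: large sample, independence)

Answer: z = 0.9503, fail to reject H₀

Derivation:
H₀: p = 0.54, H₁: p ≠ 0.54
Standard error: SE = √(p₀(1-p₀)/n) = √(0.54×0.46/206) = 0.034725
z-statistic: z = (p̂ - p₀)/SE = (0.573 - 0.54)/0.034725 = 0.9503
Critical value: z_0.025 = ±1.960
p-value = 0.3420
Decision: fail to reject H₀ at α = 0.05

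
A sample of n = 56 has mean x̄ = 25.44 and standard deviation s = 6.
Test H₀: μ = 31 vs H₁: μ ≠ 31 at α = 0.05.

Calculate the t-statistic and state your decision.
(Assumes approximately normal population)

Answer: t = -6.9344, reject H₀

Derivation:
df = n - 1 = 55
SE = s/√n = 6/√56 = 0.8018
t = (x̄ - μ₀)/SE = (25.44 - 31)/0.8018 = -6.9344
Critical value: t_{0.025,55} = ±2.004
p-value < 0.0001
Decision: reject H₀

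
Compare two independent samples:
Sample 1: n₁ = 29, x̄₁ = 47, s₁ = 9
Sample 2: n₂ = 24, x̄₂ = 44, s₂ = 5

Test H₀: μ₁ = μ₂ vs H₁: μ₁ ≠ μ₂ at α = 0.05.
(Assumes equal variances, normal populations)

Answer: t = 1.4561, fail to reject H₀

Derivation:
Pooled variance: s²_p = [28×9² + 23×5²]/(51) = 55.7451
s_p = 7.4663
SE = s_p×√(1/n₁ + 1/n₂) = 7.4663×√(1/29 + 1/24) = 2.0603
t = (x̄₁ - x̄₂)/SE = (47 - 44)/2.0603 = 1.4561
df = 51, t-critical = ±2.008
Decision: fail to reject H₀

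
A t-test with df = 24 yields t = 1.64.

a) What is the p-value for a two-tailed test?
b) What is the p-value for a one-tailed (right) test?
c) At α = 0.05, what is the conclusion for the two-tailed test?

Using t-distribution with df = 24:
a) Two-tailed: p = 2×P(T > 1.64) = 0.1140
b) One-tailed: p = P(T > 1.64) = 0.0570
c) 0.1140 ≥ 0.05, fail to reject H₀

Answer: a) 0.1140, b) 0.0570, c) fail to reject H₀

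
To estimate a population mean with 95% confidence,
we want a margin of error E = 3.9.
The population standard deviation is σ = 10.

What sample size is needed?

z_0.025 = 1.960
n = (z×σ/E)² = (1.960×10/3.9)²
n = 25.2571
Round up: n = 26

Answer: n = 26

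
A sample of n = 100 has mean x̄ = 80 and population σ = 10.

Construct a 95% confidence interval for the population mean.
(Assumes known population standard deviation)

Answer: (78.0400, 81.9600)

Derivation:
Confidence level: 95%, α = 0.05
z_0.025 = 1.960
SE = σ/√n = 10/√100 = 1.0000
Margin of error = 1.960 × 1.0000 = 1.9600
CI: x̄ ± margin = 80 ± 1.9600
CI: (78.0400, 81.9600)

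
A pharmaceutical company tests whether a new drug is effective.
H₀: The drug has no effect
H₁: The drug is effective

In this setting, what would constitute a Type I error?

Answer: Concluding the drug is effective when it actually has no effect

Derivation:
A Type I error (probability α) occurs when we reject a true H₀.
A Type II error (probability β) occurs when we fail to reject a false H₀.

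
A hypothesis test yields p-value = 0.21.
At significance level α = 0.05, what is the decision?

Answer: fail to reject H₀

Derivation:
Compare p-value to α:
0.21 ≥ 0.05
Decision: fail to reject H₀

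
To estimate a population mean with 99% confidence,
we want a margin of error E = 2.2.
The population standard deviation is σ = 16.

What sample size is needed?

Answer: n = 351

Derivation:
z_0.005 = 2.576
n = (z×σ/E)² = (2.576×16/2.2)²
n = 350.9832
Round up: n = 351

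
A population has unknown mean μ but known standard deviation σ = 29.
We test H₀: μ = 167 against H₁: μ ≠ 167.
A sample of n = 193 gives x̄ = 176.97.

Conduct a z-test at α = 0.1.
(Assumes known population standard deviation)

Standard error: SE = σ/√n = 29/√193 = 2.0875
z-statistic: z = (x̄ - μ₀)/SE = (176.97 - 167)/2.0875 = 4.7760
Critical value: ±1.645
p-value < 0.0001
Decision: reject H₀

Answer: z = 4.7760, reject H₀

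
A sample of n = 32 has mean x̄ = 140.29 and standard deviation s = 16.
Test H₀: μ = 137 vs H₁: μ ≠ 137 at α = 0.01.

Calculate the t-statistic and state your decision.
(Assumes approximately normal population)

Answer: t = 1.1632, fail to reject H₀

Derivation:
df = n - 1 = 31
SE = s/√n = 16/√32 = 2.8284
t = (x̄ - μ₀)/SE = (140.29 - 137)/2.8284 = 1.1632
Critical value: t_{0.005,31} = ±2.744
p-value ≈ 0.2536
Decision: fail to reject H₀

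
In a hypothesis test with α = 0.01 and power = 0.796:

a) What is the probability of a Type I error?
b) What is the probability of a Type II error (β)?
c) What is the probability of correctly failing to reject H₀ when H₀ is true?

Answer: a) 0.01, b) 0.204, c) 0.99

Derivation:
a) Type I error probability = α = 0.01
b) Power = P(reject H₀ | H₁ true) = 1 - β = 0.796, so Type II error probability = β = 1 - Power = 0.204
c) P(fail to reject H₀ | H₀ true) = 1 - α = 0.99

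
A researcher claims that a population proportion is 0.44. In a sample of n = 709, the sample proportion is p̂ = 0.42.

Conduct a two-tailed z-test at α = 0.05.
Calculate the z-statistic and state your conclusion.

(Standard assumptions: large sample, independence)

Answer: z = -1.0728, fail to reject H₀

Derivation:
H₀: p = 0.44, H₁: p ≠ 0.44
Standard error: SE = √(p₀(1-p₀)/n) = √(0.44×0.56/709) = 0.018642
z-statistic: z = (p̂ - p₀)/SE = (0.42 - 0.44)/0.018642 = -1.0728
Critical value: z_0.025 = ±1.960
p-value = 0.2834
Decision: fail to reject H₀ at α = 0.05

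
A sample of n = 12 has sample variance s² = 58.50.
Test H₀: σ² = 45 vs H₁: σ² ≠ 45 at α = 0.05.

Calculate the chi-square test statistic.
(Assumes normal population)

df = n - 1 = 11
χ² = (n-1)s²/σ₀² = 11×58.50/45 = 14.3000
Critical values: χ²_{0.975,11} = 3.816, χ²_{0.025,11} = 21.920
Rejection region: χ² < 3.816 or χ² > 21.920
Decision: fail to reject H₀

Answer: χ² = 14.3000, fail to reject H₀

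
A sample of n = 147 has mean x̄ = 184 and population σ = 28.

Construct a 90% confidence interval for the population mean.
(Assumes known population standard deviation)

Confidence level: 90%, α = 0.1
z_0.05 = 1.645
SE = σ/√n = 28/√147 = 2.3094
Margin of error = 1.645 × 2.3094 = 3.7990
CI: x̄ ± margin = 184 ± 3.7990
CI: (180.2010, 187.7990)

Answer: (180.2010, 187.7990)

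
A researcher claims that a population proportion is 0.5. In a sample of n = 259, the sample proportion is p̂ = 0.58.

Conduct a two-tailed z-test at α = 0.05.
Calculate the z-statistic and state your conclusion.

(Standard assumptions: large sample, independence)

H₀: p = 0.5, H₁: p ≠ 0.5
Standard error: SE = √(p₀(1-p₀)/n) = √(0.5×0.5/259) = 0.031068
z-statistic: z = (p̂ - p₀)/SE = (0.58 - 0.5)/0.031068 = 2.5750
Critical value: z_0.025 = ±1.960
p-value = 0.0100
Decision: reject H₀ at α = 0.05

Answer: z = 2.5750, reject H₀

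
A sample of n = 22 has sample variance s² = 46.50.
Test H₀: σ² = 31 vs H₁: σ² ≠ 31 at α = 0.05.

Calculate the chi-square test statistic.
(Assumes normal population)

Answer: χ² = 31.5000, fail to reject H₀

Derivation:
df = n - 1 = 21
χ² = (n-1)s²/σ₀² = 21×46.50/31 = 31.5000
Critical values: χ²_{0.975,21} = 10.283, χ²_{0.025,21} = 35.479
Rejection region: χ² < 10.283 or χ² > 35.479
Decision: fail to reject H₀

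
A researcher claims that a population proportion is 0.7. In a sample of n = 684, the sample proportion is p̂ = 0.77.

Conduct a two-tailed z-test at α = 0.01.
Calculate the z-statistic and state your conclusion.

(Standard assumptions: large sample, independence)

Answer: z = 3.9950, reject H₀

Derivation:
H₀: p = 0.7, H₁: p ≠ 0.7
Standard error: SE = √(p₀(1-p₀)/n) = √(0.7×0.3/684) = 0.017522
z-statistic: z = (p̂ - p₀)/SE = (0.77 - 0.7)/0.017522 = 3.9950
Critical value: z_0.005 = ±2.576
p-value = 0.0001
Decision: reject H₀ at α = 0.01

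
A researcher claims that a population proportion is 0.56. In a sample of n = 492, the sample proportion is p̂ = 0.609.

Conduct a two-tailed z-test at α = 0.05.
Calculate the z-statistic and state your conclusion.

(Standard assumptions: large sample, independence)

H₀: p = 0.56, H₁: p ≠ 0.56
Standard error: SE = √(p₀(1-p₀)/n) = √(0.56×0.44/492) = 0.022379
z-statistic: z = (p̂ - p₀)/SE = (0.609 - 0.56)/0.022379 = 2.1896
Critical value: z_0.025 = ±1.960
p-value = 0.0286
Decision: reject H₀ at α = 0.05

Answer: z = 2.1896, reject H₀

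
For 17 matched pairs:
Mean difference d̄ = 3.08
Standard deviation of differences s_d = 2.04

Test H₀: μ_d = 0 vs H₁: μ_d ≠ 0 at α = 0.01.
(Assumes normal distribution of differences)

Answer: t = 6.2247, reject H₀

Derivation:
df = n - 1 = 16
SE = s_d/√n = 2.04/√17 = 0.4948
t = d̄/SE = 3.08/0.4948 = 6.2247
Critical value: t_{0.005,16} = ±2.921
p-value < 0.0001
Decision: reject H₀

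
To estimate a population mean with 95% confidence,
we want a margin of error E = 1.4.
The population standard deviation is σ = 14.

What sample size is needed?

z_0.025 = 1.960
n = (z×σ/E)² = (1.960×14/1.4)²
n = 384.1600
Round up: n = 385

Answer: n = 385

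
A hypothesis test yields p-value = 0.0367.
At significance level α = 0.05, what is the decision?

Answer: reject H₀

Derivation:
Compare p-value to α:
0.0367 < 0.05
Decision: reject H₀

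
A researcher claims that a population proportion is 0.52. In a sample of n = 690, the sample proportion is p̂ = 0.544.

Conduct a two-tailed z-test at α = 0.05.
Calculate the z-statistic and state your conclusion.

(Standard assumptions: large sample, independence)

Answer: z = 1.2619, fail to reject H₀

Derivation:
H₀: p = 0.52, H₁: p ≠ 0.52
Standard error: SE = √(p₀(1-p₀)/n) = √(0.52×0.48/690) = 0.019019
z-statistic: z = (p̂ - p₀)/SE = (0.544 - 0.52)/0.019019 = 1.2619
Critical value: z_0.025 = ±1.960
p-value = 0.2070
Decision: fail to reject H₀ at α = 0.05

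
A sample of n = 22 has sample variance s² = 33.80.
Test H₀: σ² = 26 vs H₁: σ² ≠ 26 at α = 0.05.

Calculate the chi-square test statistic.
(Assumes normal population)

Answer: χ² = 27.3000, fail to reject H₀

Derivation:
df = n - 1 = 21
χ² = (n-1)s²/σ₀² = 21×33.80/26 = 27.3000
Critical values: χ²_{0.975,21} = 10.283, χ²_{0.025,21} = 35.479
Rejection region: χ² < 10.283 or χ² > 35.479
Decision: fail to reject H₀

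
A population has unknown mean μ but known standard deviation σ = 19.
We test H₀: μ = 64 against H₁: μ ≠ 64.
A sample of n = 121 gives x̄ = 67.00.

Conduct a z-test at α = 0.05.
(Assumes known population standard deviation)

Answer: z = 1.7368, fail to reject H₀

Derivation:
Standard error: SE = σ/√n = 19/√121 = 1.7273
z-statistic: z = (x̄ - μ₀)/SE = (67.00 - 64)/1.7273 = 1.7368
Critical value: ±1.960
p-value = 0.0824
Decision: fail to reject H₀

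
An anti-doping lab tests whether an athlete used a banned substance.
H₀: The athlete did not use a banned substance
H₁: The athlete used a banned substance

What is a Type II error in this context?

Answer: Failing to detect doping in an athlete who used a banned substance

Derivation:
Type I error: rejecting H₀ when it is actually true (false positive).
Type II error: failing to reject H₀ when H₁ is actually true (false negative).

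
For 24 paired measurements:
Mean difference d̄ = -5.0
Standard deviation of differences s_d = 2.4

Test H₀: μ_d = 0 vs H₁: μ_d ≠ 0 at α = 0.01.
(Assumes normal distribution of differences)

Answer: t = -10.2062, reject H₀

Derivation:
df = n - 1 = 23
SE = s_d/√n = 2.4/√24 = 0.4899
t = d̄/SE = -5.0/0.4899 = -10.2062
Critical value: t_{0.005,23} = ±2.807
p-value < 0.0001
Decision: reject H₀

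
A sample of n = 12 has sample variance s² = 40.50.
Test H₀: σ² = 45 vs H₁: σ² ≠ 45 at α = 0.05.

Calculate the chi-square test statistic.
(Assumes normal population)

df = n - 1 = 11
χ² = (n-1)s²/σ₀² = 11×40.50/45 = 9.9000
Critical values: χ²_{0.975,11} = 3.816, χ²_{0.025,11} = 21.920
Rejection region: χ² < 3.816 or χ² > 21.920
Decision: fail to reject H₀

Answer: χ² = 9.9000, fail to reject H₀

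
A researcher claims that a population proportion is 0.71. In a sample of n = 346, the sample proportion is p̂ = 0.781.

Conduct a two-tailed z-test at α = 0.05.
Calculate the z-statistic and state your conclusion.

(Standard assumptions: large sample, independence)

H₀: p = 0.71, H₁: p ≠ 0.71
Standard error: SE = √(p₀(1-p₀)/n) = √(0.71×0.29/346) = 0.024394
z-statistic: z = (p̂ - p₀)/SE = (0.781 - 0.71)/0.024394 = 2.9106
Critical value: z_0.025 = ±1.960
p-value = 0.0036
Decision: reject H₀ at α = 0.05

Answer: z = 2.9106, reject H₀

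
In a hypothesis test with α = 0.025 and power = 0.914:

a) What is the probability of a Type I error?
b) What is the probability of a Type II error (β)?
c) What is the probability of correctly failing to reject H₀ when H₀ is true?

Answer: a) 0.025, b) 0.086, c) 0.975

Derivation:
a) Type I error probability = α = 0.025
b) Power = P(reject H₀ | H₁ true) = 1 - β = 0.914, so Type II error probability = β = 1 - Power = 0.086
c) P(fail to reject H₀ | H₀ true) = 1 - α = 0.975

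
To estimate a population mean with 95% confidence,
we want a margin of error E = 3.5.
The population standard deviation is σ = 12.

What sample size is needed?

Answer: n = 46

Derivation:
z_0.025 = 1.960
n = (z×σ/E)² = (1.960×12/3.5)²
n = 45.1584
Round up: n = 46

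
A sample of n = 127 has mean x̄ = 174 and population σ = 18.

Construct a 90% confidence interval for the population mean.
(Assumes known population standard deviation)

Answer: (171.3726, 176.6274)

Derivation:
Confidence level: 90%, α = 0.1
z_0.05 = 1.645
SE = σ/√n = 18/√127 = 1.5972
Margin of error = 1.645 × 1.5972 = 2.6274
CI: x̄ ± margin = 174 ± 2.6274
CI: (171.3726, 176.6274)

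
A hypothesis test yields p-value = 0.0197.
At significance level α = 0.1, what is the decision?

Answer: reject H₀

Derivation:
Compare p-value to α:
0.0197 < 0.1
Decision: reject H₀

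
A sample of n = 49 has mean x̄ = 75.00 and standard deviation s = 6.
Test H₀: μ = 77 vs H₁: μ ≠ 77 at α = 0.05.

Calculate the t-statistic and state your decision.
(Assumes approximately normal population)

Answer: t = -2.3335, reject H₀

Derivation:
df = n - 1 = 48
SE = s/√n = 6/√49 = 0.8571
t = (x̄ - μ₀)/SE = (75.00 - 77)/0.8571 = -2.3335
Critical value: t_{0.025,48} = ±2.011
p-value ≈ 0.0239
Decision: reject H₀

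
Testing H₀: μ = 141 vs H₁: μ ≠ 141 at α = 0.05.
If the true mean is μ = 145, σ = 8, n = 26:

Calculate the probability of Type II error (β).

Answer: β ≈ 0.2777

Derivation:
SE = σ/√n = 8/√26 = 1.5689
Critical values: μ₀ ± z_0.025×SE = 141 ± 1.960×1.5689
Acceptance region: (137.9250, 144.0750)
Under H₁ (μ = 145): z_high = (144.0750 - 145)/1.5689 = -0.5896, z_low = (137.9250 - 145)/1.5689 = -4.5095
β = P(not reject | H₁) = Φ(-0.5896) - Φ(-4.5095) ≈ 0.2777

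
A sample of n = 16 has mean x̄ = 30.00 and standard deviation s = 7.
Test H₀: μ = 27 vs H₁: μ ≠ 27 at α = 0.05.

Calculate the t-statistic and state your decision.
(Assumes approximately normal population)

df = n - 1 = 15
SE = s/√n = 7/√16 = 1.7500
t = (x̄ - μ₀)/SE = (30.00 - 27)/1.7500 = 1.7143
Critical value: t_{0.025,15} = ±2.131
p-value ≈ 0.1071
Decision: fail to reject H₀

Answer: t = 1.7143, fail to reject H₀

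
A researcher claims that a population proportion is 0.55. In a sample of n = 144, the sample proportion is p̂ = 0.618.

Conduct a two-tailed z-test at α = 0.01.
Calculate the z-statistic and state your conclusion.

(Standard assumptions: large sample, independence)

Answer: z = 1.6402, fail to reject H₀

Derivation:
H₀: p = 0.55, H₁: p ≠ 0.55
Standard error: SE = √(p₀(1-p₀)/n) = √(0.55×0.45/144) = 0.041458
z-statistic: z = (p̂ - p₀)/SE = (0.618 - 0.55)/0.041458 = 1.6402
Critical value: z_0.005 = ±2.576
p-value = 0.1010
Decision: fail to reject H₀ at α = 0.01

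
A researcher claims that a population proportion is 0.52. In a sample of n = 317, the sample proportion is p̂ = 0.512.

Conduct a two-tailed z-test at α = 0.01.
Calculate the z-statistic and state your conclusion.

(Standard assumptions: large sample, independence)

H₀: p = 0.52, H₁: p ≠ 0.52
Standard error: SE = √(p₀(1-p₀)/n) = √(0.52×0.48/317) = 0.028060
z-statistic: z = (p̂ - p₀)/SE = (0.512 - 0.52)/0.028060 = -0.2851
Critical value: z_0.005 = ±2.576
p-value = 0.7756
Decision: fail to reject H₀ at α = 0.01

Answer: z = -0.2851, fail to reject H₀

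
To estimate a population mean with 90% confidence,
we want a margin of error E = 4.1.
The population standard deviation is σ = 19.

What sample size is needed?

Answer: n = 59

Derivation:
z_0.05 = 1.645
n = (z×σ/E)² = (1.645×19/4.1)²
n = 58.1127
Round up: n = 59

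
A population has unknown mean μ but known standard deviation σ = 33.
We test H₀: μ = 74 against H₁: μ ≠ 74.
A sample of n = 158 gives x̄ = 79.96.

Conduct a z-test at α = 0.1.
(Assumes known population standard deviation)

Answer: z = 2.2702, reject H₀

Derivation:
Standard error: SE = σ/√n = 33/√158 = 2.6253
z-statistic: z = (x̄ - μ₀)/SE = (79.96 - 74)/2.6253 = 2.2702
Critical value: ±1.645
p-value = 0.0232
Decision: reject H₀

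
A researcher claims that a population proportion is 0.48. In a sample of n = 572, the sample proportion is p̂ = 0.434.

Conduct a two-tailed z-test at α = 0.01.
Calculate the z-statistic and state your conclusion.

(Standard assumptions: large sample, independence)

H₀: p = 0.48, H₁: p ≠ 0.48
Standard error: SE = √(p₀(1-p₀)/n) = √(0.48×0.52/572) = 0.020889
z-statistic: z = (p̂ - p₀)/SE = (0.434 - 0.48)/0.020889 = -2.2021
Critical value: z_0.005 = ±2.576
p-value = 0.0277
Decision: fail to reject H₀ at α = 0.01

Answer: z = -2.2021, fail to reject H₀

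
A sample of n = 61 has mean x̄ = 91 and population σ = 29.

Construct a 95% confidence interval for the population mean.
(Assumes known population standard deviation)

Answer: (83.7223, 98.2777)

Derivation:
Confidence level: 95%, α = 0.05
z_0.025 = 1.960
SE = σ/√n = 29/√61 = 3.7131
Margin of error = 1.960 × 3.7131 = 7.2777
CI: x̄ ± margin = 91 ± 7.2777
CI: (83.7223, 98.2777)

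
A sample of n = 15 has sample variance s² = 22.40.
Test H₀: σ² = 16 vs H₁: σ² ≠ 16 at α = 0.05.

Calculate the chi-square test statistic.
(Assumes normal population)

df = n - 1 = 14
χ² = (n-1)s²/σ₀² = 14×22.40/16 = 19.6000
Critical values: χ²_{0.975,14} = 5.629, χ²_{0.025,14} = 26.119
Rejection region: χ² < 5.629 or χ² > 26.119
Decision: fail to reject H₀

Answer: χ² = 19.6000, fail to reject H₀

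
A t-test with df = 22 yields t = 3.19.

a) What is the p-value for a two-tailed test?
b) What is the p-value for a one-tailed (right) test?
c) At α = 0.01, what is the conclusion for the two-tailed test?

Using t-distribution with df = 22:
a) Two-tailed: p = 2×P(T > 3.19) = 0.0042
b) One-tailed: p = P(T > 3.19) = 0.0021
c) 0.0042 < 0.01, reject H₀

Answer: a) 0.0042, b) 0.0021, c) reject H₀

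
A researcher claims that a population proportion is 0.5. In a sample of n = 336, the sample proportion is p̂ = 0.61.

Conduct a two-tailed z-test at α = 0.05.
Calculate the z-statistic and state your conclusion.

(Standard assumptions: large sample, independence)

Answer: z = 4.0327, reject H₀

Derivation:
H₀: p = 0.5, H₁: p ≠ 0.5
Standard error: SE = √(p₀(1-p₀)/n) = √(0.5×0.5/336) = 0.027277
z-statistic: z = (p̂ - p₀)/SE = (0.61 - 0.5)/0.027277 = 4.0327
Critical value: z_0.025 = ±1.960
p-value = 0.0001
Decision: reject H₀ at α = 0.05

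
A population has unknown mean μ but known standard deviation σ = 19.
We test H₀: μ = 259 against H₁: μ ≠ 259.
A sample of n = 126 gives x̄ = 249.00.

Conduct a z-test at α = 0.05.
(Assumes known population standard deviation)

Answer: z = -5.9077, reject H₀

Derivation:
Standard error: SE = σ/√n = 19/√126 = 1.6927
z-statistic: z = (x̄ - μ₀)/SE = (249.00 - 259)/1.6927 = -5.9077
Critical value: ±1.960
p-value < 0.0001
Decision: reject H₀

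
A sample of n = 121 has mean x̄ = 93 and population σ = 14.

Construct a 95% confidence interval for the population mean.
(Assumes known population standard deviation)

Confidence level: 95%, α = 0.05
z_0.025 = 1.960
SE = σ/√n = 14/√121 = 1.2727
Margin of error = 1.960 × 1.2727 = 2.4945
CI: x̄ ± margin = 93 ± 2.4945
CI: (90.5055, 95.4945)

Answer: (90.5055, 95.4945)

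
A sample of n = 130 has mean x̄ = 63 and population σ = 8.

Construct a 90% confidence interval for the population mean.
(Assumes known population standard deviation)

Confidence level: 90%, α = 0.1
z_0.05 = 1.645
SE = σ/√n = 8/√130 = 0.7016
Margin of error = 1.645 × 0.7016 = 1.1541
CI: x̄ ± margin = 63 ± 1.1541
CI: (61.8459, 64.1541)

Answer: (61.8459, 64.1541)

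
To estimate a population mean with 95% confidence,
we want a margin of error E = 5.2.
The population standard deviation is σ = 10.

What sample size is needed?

Answer: n = 15

Derivation:
z_0.025 = 1.960
n = (z×σ/E)² = (1.960×10/5.2)²
n = 14.2071
Round up: n = 15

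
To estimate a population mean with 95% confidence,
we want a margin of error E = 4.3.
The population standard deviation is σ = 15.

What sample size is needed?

z_0.025 = 1.960
n = (z×σ/E)² = (1.960×15/4.3)²
n = 46.7474
Round up: n = 47

Answer: n = 47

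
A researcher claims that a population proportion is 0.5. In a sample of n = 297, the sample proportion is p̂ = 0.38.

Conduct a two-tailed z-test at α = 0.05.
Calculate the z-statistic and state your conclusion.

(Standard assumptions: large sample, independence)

H₀: p = 0.5, H₁: p ≠ 0.5
Standard error: SE = √(p₀(1-p₀)/n) = √(0.5×0.5/297) = 0.029013
z-statistic: z = (p̂ - p₀)/SE = (0.38 - 0.5)/0.029013 = -4.1361
Critical value: z_0.025 = ±1.960
p-value < 0.0001
Decision: reject H₀ at α = 0.05

Answer: z = -4.1361, reject H₀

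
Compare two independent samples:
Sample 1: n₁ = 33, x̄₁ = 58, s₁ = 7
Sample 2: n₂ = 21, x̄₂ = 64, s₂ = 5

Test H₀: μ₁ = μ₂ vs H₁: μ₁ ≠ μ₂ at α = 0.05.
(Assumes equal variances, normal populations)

Answer: t = -3.4083, reject H₀

Derivation:
Pooled variance: s²_p = [32×7² + 20×5²]/(52) = 39.7692
s_p = 6.3063
SE = s_p×√(1/n₁ + 1/n₂) = 6.3063×√(1/33 + 1/21) = 1.7604
t = (x̄₁ - x̄₂)/SE = (58 - 64)/1.7604 = -3.4083
df = 52, t-critical = ±2.007
Decision: reject H₀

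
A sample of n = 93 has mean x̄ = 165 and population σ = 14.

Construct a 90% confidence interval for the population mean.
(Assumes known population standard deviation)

Answer: (162.6120, 167.3880)

Derivation:
Confidence level: 90%, α = 0.1
z_0.05 = 1.645
SE = σ/√n = 14/√93 = 1.4517
Margin of error = 1.645 × 1.4517 = 2.3880
CI: x̄ ± margin = 165 ± 2.3880
CI: (162.6120, 167.3880)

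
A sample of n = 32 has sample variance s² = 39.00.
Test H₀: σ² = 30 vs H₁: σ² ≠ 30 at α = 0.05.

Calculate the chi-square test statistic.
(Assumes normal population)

df = n - 1 = 31
χ² = (n-1)s²/σ₀² = 31×39.00/30 = 40.3000
Critical values: χ²_{0.975,31} = 17.539, χ²_{0.025,31} = 48.232
Rejection region: χ² < 17.539 or χ² > 48.232
Decision: fail to reject H₀

Answer: χ² = 40.3000, fail to reject H₀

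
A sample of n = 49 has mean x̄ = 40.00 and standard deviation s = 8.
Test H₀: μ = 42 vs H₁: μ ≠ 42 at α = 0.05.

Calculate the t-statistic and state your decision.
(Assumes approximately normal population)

df = n - 1 = 48
SE = s/√n = 8/√49 = 1.1429
t = (x̄ - μ₀)/SE = (40.00 - 42)/1.1429 = -1.7499
Critical value: t_{0.025,48} = ±2.011
p-value ≈ 0.0865
Decision: fail to reject H₀

Answer: t = -1.7499, fail to reject H₀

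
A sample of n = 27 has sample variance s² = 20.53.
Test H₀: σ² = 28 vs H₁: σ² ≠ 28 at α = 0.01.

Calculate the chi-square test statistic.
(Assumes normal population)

df = n - 1 = 26
χ² = (n-1)s²/σ₀² = 26×20.53/28 = 19.0636
Critical values: χ²_{0.995,26} = 11.160, χ²_{0.005,26} = 48.290
Rejection region: χ² < 11.160 or χ² > 48.290
Decision: fail to reject H₀

Answer: χ² = 19.0636, fail to reject H₀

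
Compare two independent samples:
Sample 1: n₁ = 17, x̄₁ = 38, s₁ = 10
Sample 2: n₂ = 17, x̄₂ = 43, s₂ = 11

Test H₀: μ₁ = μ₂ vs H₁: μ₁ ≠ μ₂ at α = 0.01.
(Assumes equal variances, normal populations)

Pooled variance: s²_p = [16×10² + 16×11²]/(32) = 110.5000
s_p = 10.5119
SE = s_p×√(1/n₁ + 1/n₂) = 10.5119×√(1/17 + 1/17) = 3.6056
t = (x̄₁ - x̄₂)/SE = (38 - 43)/3.6056 = -1.3867
df = 32, t-critical = ±2.738
Decision: fail to reject H₀

Answer: t = -1.3867, fail to reject H₀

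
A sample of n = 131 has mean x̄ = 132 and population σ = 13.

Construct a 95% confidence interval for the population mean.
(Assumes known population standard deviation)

Answer: (129.7738, 134.2262)

Derivation:
Confidence level: 95%, α = 0.05
z_0.025 = 1.960
SE = σ/√n = 13/√131 = 1.1358
Margin of error = 1.960 × 1.1358 = 2.2262
CI: x̄ ± margin = 132 ± 2.2262
CI: (129.7738, 134.2262)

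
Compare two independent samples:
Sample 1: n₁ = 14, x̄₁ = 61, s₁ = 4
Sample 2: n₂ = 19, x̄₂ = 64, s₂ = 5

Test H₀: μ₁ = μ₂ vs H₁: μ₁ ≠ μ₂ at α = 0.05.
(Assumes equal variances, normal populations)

Answer: t = -1.8488, fail to reject H₀

Derivation:
Pooled variance: s²_p = [13×4² + 18×5²]/(31) = 21.2258
s_p = 4.6071
SE = s_p×√(1/n₁ + 1/n₂) = 4.6071×√(1/14 + 1/19) = 1.6227
t = (x̄₁ - x̄₂)/SE = (61 - 64)/1.6227 = -1.8488
df = 31, t-critical = ±2.040
Decision: fail to reject H₀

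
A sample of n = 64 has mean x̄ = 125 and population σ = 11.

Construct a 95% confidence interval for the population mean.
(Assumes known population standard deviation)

Answer: (122.3050, 127.6950)

Derivation:
Confidence level: 95%, α = 0.05
z_0.025 = 1.960
SE = σ/√n = 11/√64 = 1.3750
Margin of error = 1.960 × 1.3750 = 2.6950
CI: x̄ ± margin = 125 ± 2.6950
CI: (122.3050, 127.6950)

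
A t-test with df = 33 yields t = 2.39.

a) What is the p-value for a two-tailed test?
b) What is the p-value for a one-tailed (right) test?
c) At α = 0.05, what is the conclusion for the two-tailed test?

Answer: a) 0.0227, b) 0.0114, c) reject H₀

Derivation:
Using t-distribution with df = 33:
a) Two-tailed: p = 2×P(T > 2.39) = 0.0227
b) One-tailed: p = P(T > 2.39) = 0.0114
c) 0.0227 < 0.05, reject H₀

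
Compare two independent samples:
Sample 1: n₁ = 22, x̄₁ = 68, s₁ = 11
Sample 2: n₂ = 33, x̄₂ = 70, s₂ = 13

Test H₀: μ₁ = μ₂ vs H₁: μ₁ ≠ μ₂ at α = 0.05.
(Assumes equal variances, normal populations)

Answer: t = -0.5933, fail to reject H₀

Derivation:
Pooled variance: s²_p = [21×11² + 32×13²]/(53) = 149.9811
s_p = 12.2467
SE = s_p×√(1/n₁ + 1/n₂) = 12.2467×√(1/22 + 1/33) = 3.3708
t = (x̄₁ - x̄₂)/SE = (68 - 70)/3.3708 = -0.5933
df = 53, t-critical = ±2.006
Decision: fail to reject H₀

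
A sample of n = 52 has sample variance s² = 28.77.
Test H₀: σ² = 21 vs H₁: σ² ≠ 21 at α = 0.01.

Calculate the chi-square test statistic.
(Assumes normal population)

df = n - 1 = 51
χ² = (n-1)s²/σ₀² = 51×28.77/21 = 69.8700
Critical values: χ²_{0.995,51} = 28.735, χ²_{0.005,51} = 80.747
Rejection region: χ² < 28.735 or χ² > 80.747
Decision: fail to reject H₀

Answer: χ² = 69.8700, fail to reject H₀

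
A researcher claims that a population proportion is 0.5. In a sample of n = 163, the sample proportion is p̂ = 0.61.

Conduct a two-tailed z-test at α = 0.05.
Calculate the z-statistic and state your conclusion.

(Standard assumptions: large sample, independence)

H₀: p = 0.5, H₁: p ≠ 0.5
Standard error: SE = √(p₀(1-p₀)/n) = √(0.5×0.5/163) = 0.039163
z-statistic: z = (p̂ - p₀)/SE = (0.61 - 0.5)/0.039163 = 2.8088
Critical value: z_0.025 = ±1.960
p-value = 0.0050
Decision: reject H₀ at α = 0.05

Answer: z = 2.8088, reject H₀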